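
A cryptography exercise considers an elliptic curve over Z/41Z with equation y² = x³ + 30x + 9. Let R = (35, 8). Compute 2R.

tangent at (35, 8): λ = (3·35² + 30)/(2·8) ≡ 15/16. 16⁻¹ ≡ 18 (mod 41), so λ ≡ 15·18 ≡ 24.
  x = λ² - 35 - 35 = 576 - 70 ≡ 14; y = λ·(35 - 14) - 8 ≡ 4. → (14, 4)

(14, 4)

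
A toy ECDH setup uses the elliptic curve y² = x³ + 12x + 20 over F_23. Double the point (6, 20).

tangent at (6, 20): λ = (3·6² + 12)/(2·20) ≡ 5/17. 17⁻¹ ≡ 19 (mod 23), so λ ≡ 5·19 ≡ 3.
  x = λ² - 6 - 6 = 9 - 12 ≡ 20; y = λ·(6 - 20) - 20 ≡ 7. → (20, 7)

(20, 7)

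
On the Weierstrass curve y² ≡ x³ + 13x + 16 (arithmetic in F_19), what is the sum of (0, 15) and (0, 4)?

The two points share x = 0 and their y-coordinates satisfy 15 + 4 ≡ 0 (mod 19), so they are inverses. Their sum is O.

O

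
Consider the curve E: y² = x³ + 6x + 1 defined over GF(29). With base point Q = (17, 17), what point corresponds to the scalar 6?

Double-and-add on 6 = (110)₂. Start with Q = (17, 17) for the leading 1-bit.
double: tangent at (17, 17): λ = (3·17² + 6)/(2·17) ≡ 3/5. 5⁻¹ ≡ 6 (mod 29) since 5·6 = 30 ≡ 1, so λ ≡ 3·6 ≡ 18.
  x = λ² - 17 - 17 = 324 - 34 ≡ 0; y = λ·(17 - 0) - 17 ≡ 28. → (0, 28)
add Q: (0, 28) + (17, 17). λ = (17 - 28)/(17 - 0) ≡ 18/17 mod 29. 17⁻¹ ≡ 12 (mod 29) since 17·12 = 204 ≡ 1, so λ ≡ 13.
  x = λ² - 0 - 17 = 169 - 17 ≡ 7; y = λ·(0 - 7) - 28 ≡ 26. → (7, 26)
double: tangent at (7, 26): λ = (3·7² + 6)/(2·26) ≡ 8/23. 23⁻¹ ≡ 24 (mod 29), so λ ≡ 8·24 ≡ 18.
  x = λ² - 7 - 7 = 324 - 14 ≡ 20; y = λ·(7 - 20) - 26 ≡ 1. → (20, 1)

(20, 1)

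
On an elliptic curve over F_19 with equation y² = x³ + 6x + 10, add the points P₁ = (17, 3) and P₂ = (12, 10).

(17, 3) + (12, 10). λ = (10 - 3)/(12 - 17) ≡ 7/14 mod 19. 14⁻¹ ≡ 15 (mod 19) since 14·15 = 210 ≡ 1, so λ ≡ 10.
  x = λ² - 17 - 12 = 100 - 29 ≡ 14; y = λ·(17 - 14) - 3 ≡ 8. → (14, 8)

(14, 8)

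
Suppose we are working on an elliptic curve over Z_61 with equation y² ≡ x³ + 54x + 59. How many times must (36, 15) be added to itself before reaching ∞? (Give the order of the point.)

7

2P: tangent at (36, 15): λ = (3·36² + 54)/(2·15) ≡ 38/30. 30⁻¹ ≡ 59 (mod 61), so λ ≡ 38·59 ≡ 46.
  x = λ² - 36 - 36 = 2116 - 72 ≡ 31; y = λ·(36 - 31) - 15 ≡ 32. → (31, 32)
3P: (31, 32) + (36, 15). λ = (15 - 32)/(36 - 31) ≡ 44/5 mod 61. 5⁻¹ ≡ 49 (mod 61) since 5·49 = 245 ≡ 1, so λ ≡ 21.
  x = λ² - 31 - 36 = 441 - 67 ≡ 8; y = λ·(31 - 8) - 32 ≡ 24. → (8, 24)
4P: (8, 24) + (36, 15). λ = (15 - 24)/(36 - 8) ≡ 52/28 mod 61. 28⁻¹ ≡ 24 (mod 61), so λ ≡ 28.
  x = λ² - 8 - 36 = 784 - 44 ≡ 8; y = λ·(8 - 8) - 24 ≡ 37. → (8, 37)
5P: (8, 37) + (36, 15). λ = (15 - 37)/(36 - 8) ≡ 39/28 mod 61. 28⁻¹ ≡ 24 (mod 61) since 28·24 = 672 ≡ 1, so λ ≡ 21.
  x = λ² - 8 - 36 = 441 - 44 ≡ 31; y = λ·(8 - 31) - 37 ≡ 29. → (31, 29)
6P: (31, 29) + (36, 15). λ = (15 - 29)/(36 - 31) ≡ 47/5 mod 61. 5⁻¹ ≡ 49 (mod 61) since 5·49 = 245 ≡ 1, so λ ≡ 46.
  x = λ² - 31 - 36 = 2116 - 67 ≡ 36; y = λ·(31 - 36) - 29 ≡ 46. → (36, 46)
7P: (36, 46) + (36, 15): same x and y₁ ≡ -y₂, so the sum is ∞.
7P = ∞, so the order is 7.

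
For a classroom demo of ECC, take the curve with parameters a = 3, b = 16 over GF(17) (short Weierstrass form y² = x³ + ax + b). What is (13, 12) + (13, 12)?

(8, 5)

tangent at (13, 12): λ = (3·13² + 3)/(2·12) ≡ 0/7. 7⁻¹ ≡ 5 (mod 17), so λ ≡ 0·5 ≡ 0.
  x = λ² - 13 - 13 = 0 - 26 ≡ 8; y = λ·(13 - 8) - 12 ≡ 5. → (8, 5)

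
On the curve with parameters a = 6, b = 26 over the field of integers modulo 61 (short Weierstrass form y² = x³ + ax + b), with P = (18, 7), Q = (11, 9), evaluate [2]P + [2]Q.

(33, 54)

First 2P:
Repeated addition: build up to 2P.
2P: tangent at (18, 7): λ = (3·18² + 6)/(2·7) ≡ 2/14. 14⁻¹ ≡ 48 (mod 61) since 14·48 = 672 ≡ 1, so λ ≡ 2·48 ≡ 35.
  x = λ² - 18 - 18 = 1225 - 36 ≡ 30; y = λ·(18 - 30) - 7 ≡ 0. → (30, 0)
2P = (30, 0).
Next 2Q:
Repeated addition: build up to 2Q.
2Q: tangent at (11, 9): λ = (3·11² + 6)/(2·9) ≡ 3/18. 18⁻¹ ≡ 17 (mod 61) since 18·17 = 306 ≡ 1, so λ ≡ 3·17 ≡ 51.
  x = λ² - 11 - 11 = 2601 - 22 ≡ 17; y = λ·(11 - 17) - 9 ≡ 51. → (17, 51)
2Q = (17, 51).
Finally 2P + 2Q:
(30, 0) + (17, 51). λ = (51 - 0)/(17 - 30) ≡ 51/48 mod 61. 48⁻¹ ≡ 14 (mod 61) since 48·14 = 672 ≡ 1, so λ ≡ 43.
  x = λ² - 30 - 17 = 1849 - 47 ≡ 33; y = λ·(30 - 33) - 0 ≡ 54. → (33, 54)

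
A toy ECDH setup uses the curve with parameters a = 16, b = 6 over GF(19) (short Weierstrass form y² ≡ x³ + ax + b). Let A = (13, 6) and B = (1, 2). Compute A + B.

(13, 6) + (1, 2). λ = (2 - 6)/(1 - 13) ≡ 15/7 mod 19. 7⁻¹ ≡ 11 (mod 19) since 7·11 = 77 ≡ 1, so λ ≡ 13.
  x = λ² - 13 - 1 = 169 - 14 ≡ 3; y = λ·(13 - 3) - 6 ≡ 10. → (3, 10)

(3, 10)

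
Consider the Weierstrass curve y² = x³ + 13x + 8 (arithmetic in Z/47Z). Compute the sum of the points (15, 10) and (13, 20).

(15, 10) + (13, 20). λ = (20 - 10)/(13 - 15) ≡ 10/45 mod 47. 45⁻¹ ≡ 23 (mod 47), so λ ≡ 42.
  x = λ² - 15 - 13 = 1764 - 28 ≡ 44; y = λ·(15 - 44) - 10 ≡ 41. → (44, 41)

(44, 41)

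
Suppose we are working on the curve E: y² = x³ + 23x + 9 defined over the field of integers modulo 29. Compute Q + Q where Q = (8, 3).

tangent at (8, 3): λ = (3·8² + 23)/(2·3) ≡ 12/6. 6⁻¹ ≡ 5 (mod 29), so λ ≡ 12·5 ≡ 2.
  x = λ² - 8 - 8 = 4 - 16 ≡ 17; y = λ·(8 - 17) - 3 ≡ 8. → (17, 8)

(17, 8)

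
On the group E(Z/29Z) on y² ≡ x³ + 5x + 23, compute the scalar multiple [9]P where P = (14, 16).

Double-and-add on 9 = (1001)₂. Start with P = (14, 16) for the leading 1-bit.
double: tangent at (14, 16): λ = (3·14² + 5)/(2·16) ≡ 13/3. 3⁻¹ ≡ 10 (mod 29) since 3·10 = 30 ≡ 1, so λ ≡ 13·10 ≡ 14.
  x = λ² - 14 - 14 = 196 - 28 ≡ 23; y = λ·(14 - 23) - 16 ≡ 3. → (23, 3)
double: tangent at (23, 3): λ = (3·23² + 5)/(2·3) ≡ 26/6. 6⁻¹ ≡ 5 (mod 29) since 6·5 = 30 ≡ 1, so λ ≡ 26·5 ≡ 14.
  x = λ² - 23 - 23 = 196 - 46 ≡ 5; y = λ·(23 - 5) - 3 ≡ 17. → (5, 17)
double: tangent at (5, 17): λ = (3·5² + 5)/(2·17) ≡ 22/5. 5⁻¹ ≡ 6 (mod 29) since 5·6 = 30 ≡ 1, so λ ≡ 22·6 ≡ 16.
  x = λ² - 5 - 5 = 256 - 10 ≡ 14; y = λ·(5 - 14) - 17 ≡ 13. → (14, 13)
add P: (14, 13) + (14, 16): same x and y₁ ≡ -y₂, so the sum is the point at infinity.

O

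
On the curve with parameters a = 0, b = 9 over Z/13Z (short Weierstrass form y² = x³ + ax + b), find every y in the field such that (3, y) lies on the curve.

6, 7

x³ + 0x + 9 = 36 ≡ 10 (mod 13).
Square roots of 10 mod 13: 6 and 7 (since 6² = 36 ≡ 10).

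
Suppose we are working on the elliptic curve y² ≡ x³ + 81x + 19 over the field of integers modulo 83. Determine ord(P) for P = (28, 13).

2P: tangent at (28, 13): λ = (3·28² + 81)/(2·13) ≡ 26/26. 26⁻¹ ≡ 16 (mod 83) since 26·16 = 416 ≡ 1, so λ ≡ 26·16 ≡ 1.
  x = λ² - 28 - 28 = 1 - 56 ≡ 28; y = λ·(28 - 28) - 13 ≡ 70. → (28, 70)
3P: (28, 70) + (28, 13): same x and y₁ ≡ -y₂, so the sum is O.
3P = O, so the order is 3.

3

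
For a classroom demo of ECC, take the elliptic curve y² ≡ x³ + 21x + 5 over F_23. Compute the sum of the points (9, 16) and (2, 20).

(2, 3)

(9, 16) + (2, 20). λ = (20 - 16)/(2 - 9) ≡ 4/16 mod 23. 16⁻¹ ≡ 13 (mod 23), so λ ≡ 6.
  x = λ² - 9 - 2 = 36 - 11 ≡ 2; y = λ·(9 - 2) - 16 ≡ 3. → (2, 3)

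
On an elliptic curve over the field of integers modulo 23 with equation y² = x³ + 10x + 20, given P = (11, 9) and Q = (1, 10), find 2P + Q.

First 2P:
Repeated addition: build up to 2P.
2P: tangent at (11, 9): λ = (3·11² + 10)/(2·9) ≡ 5/18. 18⁻¹ ≡ 9 (mod 23), so λ ≡ 5·9 ≡ 22.
  x = λ² - 11 - 11 = 484 - 22 ≡ 2; y = λ·(11 - 2) - 9 ≡ 5. → (2, 5)
2P = (2, 5).
Finally 2P + Q:
(2, 5) + (1, 10). λ = (10 - 5)/(1 - 2) ≡ 5/22 mod 23. 22⁻¹ ≡ 22 (mod 23), so λ ≡ 18.
  x = λ² - 2 - 1 = 324 - 3 ≡ 22; y = λ·(2 - 22) - 5 ≡ 3. → (22, 3)

(22, 3)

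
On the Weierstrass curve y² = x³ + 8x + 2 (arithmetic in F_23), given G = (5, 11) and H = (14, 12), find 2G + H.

First 2G:
Repeated addition: build up to 2G.
2G: tangent at (5, 11): λ = (3·5² + 8)/(2·11) ≡ 14/22. 22⁻¹ ≡ 22 (mod 23) since 22·22 = 484 ≡ 1, so λ ≡ 14·22 ≡ 9.
  x = λ² - 5 - 5 = 81 - 10 ≡ 2; y = λ·(5 - 2) - 11 ≡ 16. → (2, 16)
2G = (2, 16).
Finally 2G + H:
(2, 16) + (14, 12). λ = (12 - 16)/(14 - 2) ≡ 19/12 mod 23. 12⁻¹ ≡ 2 (mod 23) since 12·2 = 24 ≡ 1, so λ ≡ 15.
  x = λ² - 2 - 14 = 225 - 16 ≡ 2; y = λ·(2 - 2) - 16 ≡ 7. → (2, 7)

(2, 7)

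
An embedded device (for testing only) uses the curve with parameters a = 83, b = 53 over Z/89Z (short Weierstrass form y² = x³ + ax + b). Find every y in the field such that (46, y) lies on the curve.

x³ + 83x + 53 = 101207 ≡ 14 (mod 89).
14 is a non-residue mod 89; no y exists.

none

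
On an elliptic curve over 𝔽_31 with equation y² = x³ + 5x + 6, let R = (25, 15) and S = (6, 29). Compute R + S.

(16, 11)

(25, 15) + (6, 29). λ = (29 - 15)/(6 - 25) ≡ 14/12 mod 31. 12⁻¹ ≡ 13 (mod 31) since 12·13 = 156 ≡ 1, so λ ≡ 27.
  x = λ² - 25 - 6 = 729 - 31 ≡ 16; y = λ·(25 - 16) - 15 ≡ 11. → (16, 11)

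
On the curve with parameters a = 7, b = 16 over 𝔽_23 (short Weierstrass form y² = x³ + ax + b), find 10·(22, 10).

Write P = (22, 10).
Double-and-add on 10 = (1010)₂. Start with P = (22, 10) for the leading 1-bit.
double: tangent at (22, 10): λ = (3·22² + 7)/(2·10) ≡ 10/20. 20⁻¹ ≡ 15 (mod 23) since 20·15 = 300 ≡ 1, so λ ≡ 10·15 ≡ 12.
  x = λ² - 22 - 22 = 144 - 44 ≡ 8; y = λ·(22 - 8) - 10 ≡ 20. → (8, 20)
double: tangent at (8, 20): λ = (3·8² + 7)/(2·20) ≡ 15/17. 17⁻¹ ≡ 19 (mod 23), so λ ≡ 15·19 ≡ 9.
  x = λ² - 8 - 8 = 81 - 16 ≡ 19; y = λ·(8 - 19) - 20 ≡ 19. → (19, 19)
add P: (19, 19) + (22, 10). λ = (10 - 19)/(22 - 19) ≡ 14/3 mod 23. 3⁻¹ ≡ 8 (mod 23) since 3·8 = 24 ≡ 1, so λ ≡ 20.
  x = λ² - 19 - 22 = 400 - 41 ≡ 14; y = λ·(19 - 14) - 19 ≡ 12. → (14, 12)
double: tangent at (14, 12): λ = (3·14² + 7)/(2·12) ≡ 20/1. 1⁻¹ ≡ 1 (mod 23), so λ ≡ 20·1 ≡ 20.
  x = λ² - 14 - 14 = 400 - 28 ≡ 4; y = λ·(14 - 4) - 12 ≡ 4. → (4, 4)

(4, 4)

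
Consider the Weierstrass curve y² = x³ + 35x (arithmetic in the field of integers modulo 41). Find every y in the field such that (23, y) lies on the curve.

x³ + 35x + 0 = 12972 ≡ 16 (mod 41).
Square roots of 16 mod 41: 4 and 37 (since 4² = 16 ≡ 16).

4, 37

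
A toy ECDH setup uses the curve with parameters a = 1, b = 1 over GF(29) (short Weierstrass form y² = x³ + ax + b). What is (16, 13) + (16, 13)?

(22, 17)

tangent at (16, 13): λ = (3·16² + 1)/(2·13) ≡ 15/26. 26⁻¹ ≡ 19 (mod 29), so λ ≡ 15·19 ≡ 24.
  x = λ² - 16 - 16 = 576 - 32 ≡ 22; y = λ·(16 - 22) - 13 ≡ 17. → (22, 17)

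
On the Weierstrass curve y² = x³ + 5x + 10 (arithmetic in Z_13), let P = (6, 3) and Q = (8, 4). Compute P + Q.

(9, 2)

(6, 3) + (8, 4). λ = (4 - 3)/(8 - 6) ≡ 1/2 mod 13. 2⁻¹ ≡ 7 (mod 13), so λ ≡ 7.
  x = λ² - 6 - 8 = 49 - 14 ≡ 9; y = λ·(6 - 9) - 3 ≡ 2. → (9, 2)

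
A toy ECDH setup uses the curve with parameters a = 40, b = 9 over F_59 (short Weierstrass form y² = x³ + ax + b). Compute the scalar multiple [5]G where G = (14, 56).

(45, 3)

Repeated addition: build up to 5G.
2G: tangent at (14, 56): λ = (3·14² + 40)/(2·56) ≡ 38/53. 53⁻¹ ≡ 49 (mod 59), so λ ≡ 38·49 ≡ 33.
  x = λ² - 14 - 14 = 1089 - 28 ≡ 58; y = λ·(14 - 58) - 56 ≡ 26. → (58, 26)
3G: (58, 26) + (14, 56). λ = (56 - 26)/(14 - 58) ≡ 30/15 mod 59. 15⁻¹ ≡ 4 (mod 59) since 15·4 = 60 ≡ 1, so λ ≡ 2.
  x = λ² - 58 - 14 = 4 - 72 ≡ 50; y = λ·(58 - 50) - 26 ≡ 49. → (50, 49)
4G: (50, 49) + (14, 56). λ = (56 - 49)/(14 - 50) ≡ 7/23 mod 59. 23⁻¹ ≡ 18 (mod 59), so λ ≡ 8.
  x = λ² - 50 - 14 = 64 - 64 ≡ 0; y = λ·(50 - 0) - 49 ≡ 56. → (0, 56)
5G: (0, 56) + (14, 56). λ = (56 - 56)/(14 - 0) ≡ 0/14 mod 59. 14⁻¹ ≡ 38 (mod 59) since 14·38 = 532 ≡ 1, so λ ≡ 0.
  x = λ² - 0 - 14 = 0 - 14 ≡ 45; y = λ·(0 - 45) - 56 ≡ 3. → (45, 3)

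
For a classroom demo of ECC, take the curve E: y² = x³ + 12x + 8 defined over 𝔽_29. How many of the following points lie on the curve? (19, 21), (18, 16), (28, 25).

(19, 21): 21² ≡ 6, rhs ≡ 19 → off.
(18, 16): 16² ≡ 24, rhs ≡ 24 → on.
(28, 25): 25² ≡ 16, rhs ≡ 24 → off.

1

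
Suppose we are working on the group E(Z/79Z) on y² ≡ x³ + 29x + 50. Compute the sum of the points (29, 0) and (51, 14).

(29, 0) + (51, 14). λ = (14 - 0)/(51 - 29) ≡ 14/22 mod 79. 22⁻¹ ≡ 18 (mod 79) since 22·18 = 396 ≡ 1, so λ ≡ 15.
  x = λ² - 29 - 51 = 225 - 80 ≡ 66; y = λ·(29 - 66) - 0 ≡ 77. → (66, 77)

(66, 77)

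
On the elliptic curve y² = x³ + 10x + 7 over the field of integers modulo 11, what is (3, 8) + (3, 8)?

tangent at (3, 8): λ = (3·3² + 10)/(2·8) ≡ 4/5. 5⁻¹ ≡ 9 (mod 11), so λ ≡ 4·9 ≡ 3.
  x = λ² - 3 - 3 = 9 - 6 ≡ 3; y = λ·(3 - 3) - 8 ≡ 3. → (3, 3)

(3, 3)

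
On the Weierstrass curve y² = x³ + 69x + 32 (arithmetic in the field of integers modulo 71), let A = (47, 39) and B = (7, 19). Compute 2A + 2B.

(41, 70)

First 2A:
Repeated addition: build up to 2A.
2A: tangent at (47, 39): λ = (3·47² + 69)/(2·39) ≡ 22/7. 7⁻¹ ≡ 61 (mod 71) since 7·61 = 427 ≡ 1, so λ ≡ 22·61 ≡ 64.
  x = λ² - 47 - 47 = 4096 - 94 ≡ 26; y = λ·(47 - 26) - 39 ≡ 27. → (26, 27)
2A = (26, 27).
Next 2B:
Repeated addition: build up to 2B.
2B: tangent at (7, 19): λ = (3·7² + 69)/(2·19) ≡ 3/38. 38⁻¹ ≡ 43 (mod 71), so λ ≡ 3·43 ≡ 58.
  x = λ² - 7 - 7 = 3364 - 14 ≡ 13; y = λ·(7 - 13) - 19 ≡ 59. → (13, 59)
2B = (13, 59).
Finally 2A + 2B:
(26, 27) + (13, 59). λ = (59 - 27)/(13 - 26) ≡ 32/58 mod 71. 58⁻¹ ≡ 60 (mod 71), so λ ≡ 3.
  x = λ² - 26 - 13 = 9 - 39 ≡ 41; y = λ·(26 - 41) - 27 ≡ 70. → (41, 70)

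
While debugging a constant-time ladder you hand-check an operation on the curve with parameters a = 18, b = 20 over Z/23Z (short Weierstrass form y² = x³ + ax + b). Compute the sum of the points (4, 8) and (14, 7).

(8, 20)

(4, 8) + (14, 7). λ = (7 - 8)/(14 - 4) ≡ 22/10 mod 23. 10⁻¹ ≡ 7 (mod 23) since 10·7 = 70 ≡ 1, so λ ≡ 16.
  x = λ² - 4 - 14 = 256 - 18 ≡ 8; y = λ·(4 - 8) - 8 ≡ 20. → (8, 20)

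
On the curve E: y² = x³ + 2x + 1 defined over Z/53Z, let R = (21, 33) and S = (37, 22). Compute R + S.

(11, 33)

(21, 33) + (37, 22). λ = (22 - 33)/(37 - 21) ≡ 42/16 mod 53. 16⁻¹ ≡ 10 (mod 53) since 16·10 = 160 ≡ 1, so λ ≡ 49.
  x = λ² - 21 - 37 = 2401 - 58 ≡ 11; y = λ·(21 - 11) - 33 ≡ 33. → (11, 33)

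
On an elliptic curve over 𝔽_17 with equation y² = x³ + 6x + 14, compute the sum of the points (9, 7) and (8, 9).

(9, 7) + (8, 9). λ = (9 - 7)/(8 - 9) ≡ 2/16 mod 17. 16⁻¹ ≡ 16 (mod 17), so λ ≡ 15.
  x = λ² - 9 - 8 = 225 - 17 ≡ 4; y = λ·(9 - 4) - 7 ≡ 0. → (4, 0)

(4, 0)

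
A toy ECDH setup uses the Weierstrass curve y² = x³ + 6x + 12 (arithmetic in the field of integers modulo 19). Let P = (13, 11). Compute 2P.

tangent at (13, 11): λ = (3·13² + 6)/(2·11) ≡ 0/3. 3⁻¹ ≡ 13 (mod 19), so λ ≡ 0·13 ≡ 0.
  x = λ² - 13 - 13 = 0 - 26 ≡ 12; y = λ·(13 - 12) - 11 ≡ 8. → (12, 8)

(12, 8)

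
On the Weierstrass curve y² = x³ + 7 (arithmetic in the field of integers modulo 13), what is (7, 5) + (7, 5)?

tangent at (7, 5): λ = (3·7² + 0)/(2·5) ≡ 4/10. 10⁻¹ ≡ 4 (mod 13), so λ ≡ 4·4 ≡ 3.
  x = λ² - 7 - 7 = 9 - 14 ≡ 8; y = λ·(7 - 8) - 5 ≡ 5. → (8, 5)

(8, 5)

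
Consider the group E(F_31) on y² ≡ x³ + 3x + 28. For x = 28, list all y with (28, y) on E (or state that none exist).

x³ + 3x + 28 = 22064 ≡ 23 (mod 31).
23 is a non-residue mod 31; no y exists.

none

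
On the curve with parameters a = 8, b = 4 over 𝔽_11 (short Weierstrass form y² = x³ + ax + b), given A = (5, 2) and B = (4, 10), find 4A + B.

First 4A:
Repeated addition: build up to 4A.
2A: tangent at (5, 2): λ = (3·5² + 8)/(2·2) ≡ 6/4. 4⁻¹ ≡ 3 (mod 11) since 4·3 = 12 ≡ 1, so λ ≡ 6·3 ≡ 7.
  x = λ² - 5 - 5 = 49 - 10 ≡ 6; y = λ·(5 - 6) - 2 ≡ 2. → (6, 2)
3A: (6, 2) + (5, 2). λ = (2 - 2)/(5 - 6) ≡ 0/10 mod 11. 10⁻¹ ≡ 10 (mod 11), so λ ≡ 0.
  x = λ² - 6 - 5 = 0 - 11 ≡ 0; y = λ·(6 - 0) - 2 ≡ 9. → (0, 9)
4A: (0, 9) + (5, 2). λ = (2 - 9)/(5 - 0) ≡ 4/5 mod 11. 5⁻¹ ≡ 9 (mod 11), so λ ≡ 3.
  x = λ² - 0 - 5 = 9 - 5 ≡ 4; y = λ·(0 - 4) - 9 ≡ 1. → (4, 1)
4A = (4, 1).
Finally 4A + B:
(4, 1) + (4, 10): same x and y₁ ≡ -y₂, so the sum is ∞.

O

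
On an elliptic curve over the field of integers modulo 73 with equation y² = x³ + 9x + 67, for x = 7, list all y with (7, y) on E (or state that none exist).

20, 53

x³ + 9x + 67 = 473 ≡ 35 (mod 73).
Square roots of 35 mod 73: 20 and 53 (since 20² = 400 ≡ 35).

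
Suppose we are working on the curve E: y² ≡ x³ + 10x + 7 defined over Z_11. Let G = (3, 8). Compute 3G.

Repeated addition: build up to 3G.
2G: tangent at (3, 8): λ = (3·3² + 10)/(2·8) ≡ 4/5. 5⁻¹ ≡ 9 (mod 11), so λ ≡ 4·9 ≡ 3.
  x = λ² - 3 - 3 = 9 - 6 ≡ 3; y = λ·(3 - 3) - 8 ≡ 3. → (3, 3)
3G: (3, 3) + (3, 8): same x and y₁ ≡ -y₂, so the sum is O.

O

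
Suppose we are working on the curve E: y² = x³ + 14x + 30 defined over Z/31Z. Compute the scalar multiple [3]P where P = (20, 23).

(17, 2)

Repeated addition: build up to 3P.
2P: tangent at (20, 23): λ = (3·20² + 14)/(2·23) ≡ 5/15. 15⁻¹ ≡ 29 (mod 31) since 15·29 = 435 ≡ 1, so λ ≡ 5·29 ≡ 21.
  x = λ² - 20 - 20 = 441 - 40 ≡ 29; y = λ·(20 - 29) - 23 ≡ 5. → (29, 5)
3P: (29, 5) + (20, 23). λ = (23 - 5)/(20 - 29) ≡ 18/22 mod 31. 22⁻¹ ≡ 24 (mod 31) since 22·24 = 528 ≡ 1, so λ ≡ 29.
  x = λ² - 29 - 20 = 841 - 49 ≡ 17; y = λ·(29 - 17) - 5 ≡ 2. → (17, 2)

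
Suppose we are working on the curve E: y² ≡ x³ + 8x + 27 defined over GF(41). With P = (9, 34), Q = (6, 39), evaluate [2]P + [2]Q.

(9, 34)

First 2P:
Repeated addition: build up to 2P.
2P: tangent at (9, 34): λ = (3·9² + 8)/(2·34) ≡ 5/27. 27⁻¹ ≡ 38 (mod 41) since 27·38 = 1026 ≡ 1, so λ ≡ 5·38 ≡ 26.
  x = λ² - 9 - 9 = 676 - 18 ≡ 2; y = λ·(9 - 2) - 34 ≡ 25. → (2, 25)
2P = (2, 25).
Next 2Q:
Repeated addition: build up to 2Q.
2Q: tangent at (6, 39): λ = (3·6² + 8)/(2·39) ≡ 34/37. 37⁻¹ ≡ 10 (mod 41) since 37·10 = 370 ≡ 1, so λ ≡ 34·10 ≡ 12.
  x = λ² - 6 - 6 = 144 - 12 ≡ 9; y = λ·(6 - 9) - 39 ≡ 7. → (9, 7)
2Q = (9, 7).
Finally 2P + 2Q:
(2, 25) + (9, 7). λ = (7 - 25)/(9 - 2) ≡ 23/7 mod 41. 7⁻¹ ≡ 6 (mod 41), so λ ≡ 15.
  x = λ² - 2 - 9 = 225 - 11 ≡ 9; y = λ·(2 - 9) - 25 ≡ 34. → (9, 34)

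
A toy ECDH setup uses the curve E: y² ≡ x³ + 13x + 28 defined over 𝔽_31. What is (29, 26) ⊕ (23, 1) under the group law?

(11, 18)

(29, 26) + (23, 1). λ = (1 - 26)/(23 - 29) ≡ 6/25 mod 31. 25⁻¹ ≡ 5 (mod 31), so λ ≡ 30.
  x = λ² - 29 - 23 = 900 - 52 ≡ 11; y = λ·(29 - 11) - 26 ≡ 18. → (11, 18)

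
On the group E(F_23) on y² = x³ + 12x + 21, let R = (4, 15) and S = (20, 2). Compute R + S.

(4, 15) + (20, 2). λ = (2 - 15)/(20 - 4) ≡ 10/16 mod 23. 16⁻¹ ≡ 13 (mod 23) since 16·13 = 208 ≡ 1, so λ ≡ 15.
  x = λ² - 4 - 20 = 225 - 24 ≡ 17; y = λ·(4 - 17) - 15 ≡ 20. → (17, 20)

(17, 20)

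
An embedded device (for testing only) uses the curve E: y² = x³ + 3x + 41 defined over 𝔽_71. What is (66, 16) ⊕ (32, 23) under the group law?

(66, 16) + (32, 23). λ = (23 - 16)/(32 - 66) ≡ 7/37 mod 71. 37⁻¹ ≡ 48 (mod 71) since 37·48 = 1776 ≡ 1, so λ ≡ 52.
  x = λ² - 66 - 32 = 2704 - 98 ≡ 50; y = λ·(66 - 50) - 16 ≡ 35. → (50, 35)

(50, 35)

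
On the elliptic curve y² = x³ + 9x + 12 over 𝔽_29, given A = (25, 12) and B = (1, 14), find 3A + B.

First 3A:
Repeated addition: build up to 3A.
2A: tangent at (25, 12): λ = (3·25² + 9)/(2·12) ≡ 28/24. 24⁻¹ ≡ 23 (mod 29), so λ ≡ 28·23 ≡ 6.
  x = λ² - 25 - 25 = 36 - 50 ≡ 15; y = λ·(25 - 15) - 12 ≡ 19. → (15, 19)
3A: (15, 19) + (25, 12). λ = (12 - 19)/(25 - 15) ≡ 22/10 mod 29. 10⁻¹ ≡ 3 (mod 29), so λ ≡ 8.
  x = λ² - 15 - 25 = 64 - 40 ≡ 24; y = λ·(15 - 24) - 19 ≡ 25. → (24, 25)
3A = (24, 25).
Finally 3A + B:
(24, 25) + (1, 14). λ = (14 - 25)/(1 - 24) ≡ 18/6 mod 29. 6⁻¹ ≡ 5 (mod 29), so λ ≡ 3.
  x = λ² - 24 - 1 = 9 - 25 ≡ 13; y = λ·(24 - 13) - 25 ≡ 8. → (13, 8)

(13, 8)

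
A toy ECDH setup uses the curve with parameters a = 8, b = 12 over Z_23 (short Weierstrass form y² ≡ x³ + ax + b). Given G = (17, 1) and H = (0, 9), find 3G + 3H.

First 3G:
Repeated addition: build up to 3G.
2G: tangent at (17, 1): λ = (3·17² + 8)/(2·1) ≡ 1/2. 2⁻¹ ≡ 12 (mod 23) since 2·12 = 24 ≡ 1, so λ ≡ 1·12 ≡ 12.
  x = λ² - 17 - 17 = 144 - 34 ≡ 18; y = λ·(17 - 18) - 1 ≡ 10. → (18, 10)
3G: (18, 10) + (17, 1). λ = (1 - 10)/(17 - 18) ≡ 14/22 mod 23. 22⁻¹ ≡ 22 (mod 23), so λ ≡ 9.
  x = λ² - 18 - 17 = 81 - 35 ≡ 0; y = λ·(18 - 0) - 10 ≡ 14. → (0, 14)
3G = (0, 14).
Next 3H:
Repeated addition: build up to 3H.
2H: tangent at (0, 9): λ = (3·0² + 8)/(2·9) ≡ 8/18. 18⁻¹ ≡ 9 (mod 23), so λ ≡ 8·9 ≡ 3.
  x = λ² - 0 - 0 = 9 - 0 ≡ 9; y = λ·(0 - 9) - 9 ≡ 10. → (9, 10)
3H: (9, 10) + (0, 9). λ = (9 - 10)/(0 - 9) ≡ 22/14 mod 23. 14⁻¹ ≡ 5 (mod 23), so λ ≡ 18.
  x = λ² - 9 - 0 = 324 - 9 ≡ 16; y = λ·(9 - 16) - 10 ≡ 2. → (16, 2)
3H = (16, 2).
Finally 3G + 3H:
(0, 14) + (16, 2). λ = (2 - 14)/(16 - 0) ≡ 11/16 mod 23. 16⁻¹ ≡ 13 (mod 23), so λ ≡ 5.
  x = λ² - 0 - 16 = 25 - 16 ≡ 9; y = λ·(0 - 9) - 14 ≡ 10. → (9, 10)

(9, 10)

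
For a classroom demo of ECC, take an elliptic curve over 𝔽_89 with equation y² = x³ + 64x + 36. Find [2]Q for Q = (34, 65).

tangent at (34, 65): λ = (3·34² + 64)/(2·65) ≡ 61/41. 41⁻¹ ≡ 76 (mod 89), so λ ≡ 61·76 ≡ 8.
  x = λ² - 34 - 34 = 64 - 68 ≡ 85; y = λ·(34 - 85) - 65 ≡ 61. → (85, 61)

(85, 61)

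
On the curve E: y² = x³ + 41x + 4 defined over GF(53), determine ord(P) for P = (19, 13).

4

2P: tangent at (19, 13): λ = (3·19² + 41)/(2·13) ≡ 11/26. 26⁻¹ ≡ 51 (mod 53), so λ ≡ 11·51 ≡ 31.
  x = λ² - 19 - 19 = 961 - 38 ≡ 22; y = λ·(19 - 22) - 13 ≡ 0. → (22, 0)
3P: (22, 0) + (19, 13). λ = (13 - 0)/(19 - 22) ≡ 13/50 mod 53. 50⁻¹ ≡ 35 (mod 53), so λ ≡ 31.
  x = λ² - 22 - 19 = 961 - 41 ≡ 19; y = λ·(22 - 19) - 0 ≡ 40. → (19, 40)
4P: (19, 40) + (19, 13): same x and y₁ ≡ -y₂, so the sum is O.
4P = O, so the order is 4.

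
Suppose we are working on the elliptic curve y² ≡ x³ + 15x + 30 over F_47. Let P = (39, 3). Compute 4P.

Double-and-add on 4 = (100)₂. Start with P = (39, 3) for the leading 1-bit.
double: tangent at (39, 3): λ = (3·39² + 15)/(2·3) ≡ 19/6. 6⁻¹ ≡ 8 (mod 47) since 6·8 = 48 ≡ 1, so λ ≡ 19·8 ≡ 11.
  x = λ² - 39 - 39 = 121 - 78 ≡ 43; y = λ·(39 - 43) - 3 ≡ 0. → (43, 0)
double: (43, 0) + (43, 0): same x and y₁ ≡ -y₂, so the sum is the point at infinity.

O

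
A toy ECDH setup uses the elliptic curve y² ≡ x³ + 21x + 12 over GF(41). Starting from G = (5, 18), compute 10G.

(29, 0)

Double-and-add on 10 = (1010)₂. Start with G = (5, 18) for the leading 1-bit.
double: tangent at (5, 18): λ = (3·5² + 21)/(2·18) ≡ 14/36. 36⁻¹ ≡ 8 (mod 41), so λ ≡ 14·8 ≡ 30.
  x = λ² - 5 - 5 = 900 - 10 ≡ 29; y = λ·(5 - 29) - 18 ≡ 0. → (29, 0)
double: (29, 0) + (29, 0): same x and y₁ ≡ -y₂, so the sum is 𝒪.
add G: 𝒪 + (5, 18) = (5, 18) (identity).
double: tangent at (5, 18): λ = (3·5² + 21)/(2·18) ≡ 14/36. 36⁻¹ ≡ 8 (mod 41), so λ ≡ 14·8 ≡ 30.
  x = λ² - 5 - 5 = 900 - 10 ≡ 29; y = λ·(5 - 29) - 18 ≡ 0. → (29, 0)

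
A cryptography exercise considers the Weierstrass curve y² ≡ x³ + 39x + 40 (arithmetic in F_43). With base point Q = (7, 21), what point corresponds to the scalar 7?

Repeated addition: build up to 7Q.
2Q: tangent at (7, 21): λ = (3·7² + 39)/(2·21) ≡ 14/42. 42⁻¹ ≡ 42 (mod 43), so λ ≡ 14·42 ≡ 29.
  x = λ² - 7 - 7 = 841 - 14 ≡ 10; y = λ·(7 - 10) - 21 ≡ 21. → (10, 21)
3Q: (10, 21) + (7, 21). λ = (21 - 21)/(7 - 10) ≡ 0/40 mod 43. 40⁻¹ ≡ 14 (mod 43) since 40·14 = 560 ≡ 1, so λ ≡ 0.
  x = λ² - 10 - 7 = 0 - 17 ≡ 26; y = λ·(10 - 26) - 21 ≡ 22. → (26, 22)
4Q: (26, 22) + (7, 21). λ = (21 - 22)/(7 - 26) ≡ 42/24 mod 43. 24⁻¹ ≡ 9 (mod 43) since 24·9 = 216 ≡ 1, so λ ≡ 34.
  x = λ² - 26 - 7 = 1156 - 33 ≡ 5; y = λ·(26 - 5) - 22 ≡ 4. → (5, 4)
5Q: (5, 4) + (7, 21). λ = (21 - 4)/(7 - 5) ≡ 17/2 mod 43. 2⁻¹ ≡ 22 (mod 43) since 2·22 = 44 ≡ 1, so λ ≡ 30.
  x = λ² - 5 - 7 = 900 - 12 ≡ 28; y = λ·(5 - 28) - 4 ≡ 37. → (28, 37)
6Q: (28, 37) + (7, 21). λ = (21 - 37)/(7 - 28) ≡ 27/22 mod 43. 22⁻¹ ≡ 2 (mod 43) since 22·2 = 44 ≡ 1, so λ ≡ 11.
  x = λ² - 28 - 7 = 121 - 35 ≡ 0; y = λ·(28 - 0) - 37 ≡ 13. → (0, 13)
7Q: (0, 13) + (7, 21). λ = (21 - 13)/(7 - 0) ≡ 8/7 mod 43. 7⁻¹ ≡ 37 (mod 43) since 7·37 = 259 ≡ 1, so λ ≡ 38.
  x = λ² - 0 - 7 = 1444 - 7 ≡ 18; y = λ·(0 - 18) - 13 ≡ 34. → (18, 34)

(18, 34)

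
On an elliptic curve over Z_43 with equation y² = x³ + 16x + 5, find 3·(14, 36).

Write Q = (14, 36).
Repeated addition: build up to 3Q.
2Q: tangent at (14, 36): λ = (3·14² + 16)/(2·36) ≡ 2/29. 29⁻¹ ≡ 3 (mod 43), so λ ≡ 2·3 ≡ 6.
  x = λ² - 14 - 14 = 36 - 28 ≡ 8; y = λ·(14 - 8) - 36 ≡ 0. → (8, 0)
3Q: (8, 0) + (14, 36). λ = (36 - 0)/(14 - 8) ≡ 36/6 mod 43. 6⁻¹ ≡ 36 (mod 43) since 6·36 = 216 ≡ 1, so λ ≡ 6.
  x = λ² - 8 - 14 = 36 - 22 ≡ 14; y = λ·(8 - 14) - 0 ≡ 7. → (14, 7)

(14, 7)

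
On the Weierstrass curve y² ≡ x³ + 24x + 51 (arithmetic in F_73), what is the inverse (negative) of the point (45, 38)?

(45, 35)

-(45, 38) = (45, -38 mod 73) = (45, 35).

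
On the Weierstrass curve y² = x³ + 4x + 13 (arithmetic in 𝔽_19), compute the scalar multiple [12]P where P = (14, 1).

Double-and-add on 12 = (1100)₂. Start with P = (14, 1) for the leading 1-bit.
double: tangent at (14, 1): λ = (3·14² + 4)/(2·1) ≡ 3/2. 2⁻¹ ≡ 10 (mod 19) since 2·10 = 20 ≡ 1, so λ ≡ 3·10 ≡ 11.
  x = λ² - 14 - 14 = 121 - 28 ≡ 17; y = λ·(14 - 17) - 1 ≡ 4. → (17, 4)
add P: (17, 4) + (14, 1). λ = (1 - 4)/(14 - 17) ≡ 16/16 mod 19. 16⁻¹ ≡ 6 (mod 19) since 16·6 = 96 ≡ 1, so λ ≡ 1.
  x = λ² - 17 - 14 = 1 - 31 ≡ 8; y = λ·(17 - 8) - 4 ≡ 5. → (8, 5)
double: tangent at (8, 5): λ = (3·8² + 4)/(2·5) ≡ 6/10. 10⁻¹ ≡ 2 (mod 19) since 10·2 = 20 ≡ 1, so λ ≡ 6·2 ≡ 12.
  x = λ² - 8 - 8 = 144 - 16 ≡ 14; y = λ·(8 - 14) - 5 ≡ 18. → (14, 18)
double: tangent at (14, 18): λ = (3·14² + 4)/(2·18) ≡ 3/17. 17⁻¹ ≡ 9 (mod 19) since 17·9 = 153 ≡ 1, so λ ≡ 3·9 ≡ 8.
  x = λ² - 14 - 14 = 64 - 28 ≡ 17; y = λ·(14 - 17) - 18 ≡ 15. → (17, 15)

(17, 15)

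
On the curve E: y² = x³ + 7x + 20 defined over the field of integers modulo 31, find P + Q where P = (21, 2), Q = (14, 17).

(21, 2) + (14, 17). λ = (17 - 2)/(14 - 21) ≡ 15/24 mod 31. 24⁻¹ ≡ 22 (mod 31) since 24·22 = 528 ≡ 1, so λ ≡ 20.
  x = λ² - 21 - 14 = 400 - 35 ≡ 24; y = λ·(21 - 24) - 2 ≡ 0. → (24, 0)

(24, 0)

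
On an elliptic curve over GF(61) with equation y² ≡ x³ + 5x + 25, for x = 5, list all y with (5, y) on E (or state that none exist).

x³ + 5x + 25 = 175 ≡ 53 (mod 61).
53 is a non-residue mod 61; no y exists.

none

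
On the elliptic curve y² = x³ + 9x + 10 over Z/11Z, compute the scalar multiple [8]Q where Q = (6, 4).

O

Double-and-add on 8 = (1000)₂. Start with Q = (6, 4) for the leading 1-bit.
double: tangent at (6, 4): λ = (3·6² + 9)/(2·4) ≡ 7/8. 8⁻¹ ≡ 7 (mod 11), so λ ≡ 7·7 ≡ 5.
  x = λ² - 6 - 6 = 25 - 12 ≡ 2; y = λ·(6 - 2) - 4 ≡ 5. → (2, 5)
double: tangent at (2, 5): λ = (3·2² + 9)/(2·5) ≡ 10/10. 10⁻¹ ≡ 10 (mod 11), so λ ≡ 10·10 ≡ 1.
  x = λ² - 2 - 2 = 1 - 4 ≡ 8; y = λ·(2 - 8) - 5 ≡ 0. → (8, 0)
double: (8, 0) + (8, 0): same x and y₁ ≡ -y₂, so the sum is O.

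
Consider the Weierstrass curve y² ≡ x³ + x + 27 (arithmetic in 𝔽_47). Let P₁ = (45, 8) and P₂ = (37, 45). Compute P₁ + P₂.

(40, 10)

(45, 8) + (37, 45). λ = (45 - 8)/(37 - 45) ≡ 37/39 mod 47. 39⁻¹ ≡ 41 (mod 47) since 39·41 = 1599 ≡ 1, so λ ≡ 13.
  x = λ² - 45 - 37 = 169 - 82 ≡ 40; y = λ·(45 - 40) - 8 ≡ 10. → (40, 10)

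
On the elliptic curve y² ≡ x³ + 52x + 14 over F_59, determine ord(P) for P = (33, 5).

4

2P: tangent at (33, 5): λ = (3·33² + 52)/(2·5) ≡ 15/10. 10⁻¹ ≡ 6 (mod 59), so λ ≡ 15·6 ≡ 31.
  x = λ² - 33 - 33 = 961 - 66 ≡ 10; y = λ·(33 - 10) - 5 ≡ 0. → (10, 0)
3P: (10, 0) + (33, 5). λ = (5 - 0)/(33 - 10) ≡ 5/23 mod 59. 23⁻¹ ≡ 18 (mod 59), so λ ≡ 31.
  x = λ² - 10 - 33 = 961 - 43 ≡ 33; y = λ·(10 - 33) - 0 ≡ 54. → (33, 54)
4P: (33, 54) + (33, 5): same x and y₁ ≡ -y₂, so the sum is 𝒪.
4P = 𝒪, so the order is 4.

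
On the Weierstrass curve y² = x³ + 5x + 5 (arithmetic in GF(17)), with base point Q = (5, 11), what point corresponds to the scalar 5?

Double-and-add on 5 = (101)₂. Start with Q = (5, 11) for the leading 1-bit.
double: tangent at (5, 11): λ = (3·5² + 5)/(2·11) ≡ 12/5. 5⁻¹ ≡ 7 (mod 17) since 5·7 = 35 ≡ 1, so λ ≡ 12·7 ≡ 16.
  x = λ² - 5 - 5 = 256 - 10 ≡ 8; y = λ·(5 - 8) - 11 ≡ 9. → (8, 9)
double: tangent at (8, 9): λ = (3·8² + 5)/(2·9) ≡ 10/1. 1⁻¹ ≡ 1 (mod 17), so λ ≡ 10·1 ≡ 10.
  x = λ² - 8 - 8 = 100 - 16 ≡ 16; y = λ·(8 - 16) - 9 ≡ 13. → (16, 13)
add Q: (16, 13) + (5, 11). λ = (11 - 13)/(5 - 16) ≡ 15/6 mod 17. 6⁻¹ ≡ 3 (mod 17), so λ ≡ 11.
  x = λ² - 16 - 5 = 121 - 21 ≡ 15; y = λ·(16 - 15) - 13 ≡ 15. → (15, 15)

(15, 15)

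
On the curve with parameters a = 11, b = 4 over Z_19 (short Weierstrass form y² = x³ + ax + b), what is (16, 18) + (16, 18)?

(6, 1)

tangent at (16, 18): λ = (3·16² + 11)/(2·18) ≡ 0/17. 17⁻¹ ≡ 9 (mod 19) since 17·9 = 153 ≡ 1, so λ ≡ 0·9 ≡ 0.
  x = λ² - 16 - 16 = 0 - 32 ≡ 6; y = λ·(16 - 6) - 18 ≡ 1. → (6, 1)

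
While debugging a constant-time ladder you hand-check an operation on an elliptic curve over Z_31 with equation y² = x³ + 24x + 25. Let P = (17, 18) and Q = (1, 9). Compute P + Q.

(27, 19)

(17, 18) + (1, 9). λ = (9 - 18)/(1 - 17) ≡ 22/15 mod 31. 15⁻¹ ≡ 29 (mod 31) since 15·29 = 435 ≡ 1, so λ ≡ 18.
  x = λ² - 17 - 1 = 324 - 18 ≡ 27; y = λ·(17 - 27) - 18 ≡ 19. → (27, 19)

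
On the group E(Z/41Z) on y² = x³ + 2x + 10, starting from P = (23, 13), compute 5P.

(17, 23)

Repeated addition: build up to 5P.
2P: tangent at (23, 13): λ = (3·23² + 2)/(2·13) ≡ 31/26. 26⁻¹ ≡ 30 (mod 41), so λ ≡ 31·30 ≡ 28.
  x = λ² - 23 - 23 = 784 - 46 ≡ 0; y = λ·(23 - 0) - 13 ≡ 16. → (0, 16)
3P: (0, 16) + (23, 13). λ = (13 - 16)/(23 - 0) ≡ 38/23 mod 41. 23⁻¹ ≡ 25 (mod 41) since 23·25 = 575 ≡ 1, so λ ≡ 7.
  x = λ² - 0 - 23 = 49 - 23 ≡ 26; y = λ·(0 - 26) - 16 ≡ 7. → (26, 7)
4P: (26, 7) + (23, 13). λ = (13 - 7)/(23 - 26) ≡ 6/38 mod 41. 38⁻¹ ≡ 27 (mod 41), so λ ≡ 39.
  x = λ² - 26 - 23 = 1521 - 49 ≡ 37; y = λ·(26 - 37) - 7 ≡ 15. → (37, 15)
5P: (37, 15) + (23, 13). λ = (13 - 15)/(23 - 37) ≡ 39/27 mod 41. 27⁻¹ ≡ 38 (mod 41), so λ ≡ 6.
  x = λ² - 37 - 23 = 36 - 60 ≡ 17; y = λ·(37 - 17) - 15 ≡ 23. → (17, 23)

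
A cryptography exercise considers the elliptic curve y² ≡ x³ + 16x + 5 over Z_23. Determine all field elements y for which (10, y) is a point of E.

none

x³ + 16x + 5 = 1165 ≡ 15 (mod 23).
15 is a non-residue mod 23; no y exists.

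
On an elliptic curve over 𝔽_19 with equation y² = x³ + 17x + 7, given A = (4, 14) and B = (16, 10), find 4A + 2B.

(14, 5)

First 4A:
Double-and-add on 4 = (100)₂. Start with A = (4, 14) for the leading 1-bit.
double: tangent at (4, 14): λ = (3·4² + 17)/(2·14) ≡ 8/9. 9⁻¹ ≡ 17 (mod 19) since 9·17 = 153 ≡ 1, so λ ≡ 8·17 ≡ 3.
  x = λ² - 4 - 4 = 9 - 8 ≡ 1; y = λ·(4 - 1) - 14 ≡ 14. → (1, 14)
double: tangent at (1, 14): λ = (3·1² + 17)/(2·14) ≡ 1/9. 9⁻¹ ≡ 17 (mod 19), so λ ≡ 1·17 ≡ 17.
  x = λ² - 1 - 1 = 289 - 2 ≡ 2; y = λ·(1 - 2) - 14 ≡ 7. → (2, 7)
4A = (2, 7).
Next 2B:
Repeated addition: build up to 2B.
2B: tangent at (16, 10): λ = (3·16² + 17)/(2·10) ≡ 6/1. 1⁻¹ ≡ 1 (mod 19), so λ ≡ 6·1 ≡ 6.
  x = λ² - 16 - 16 = 36 - 32 ≡ 4; y = λ·(16 - 4) - 10 ≡ 5. → (4, 5)
2B = (4, 5).
Finally 4A + 2B:
(2, 7) + (4, 5). λ = (5 - 7)/(4 - 2) ≡ 17/2 mod 19. 2⁻¹ ≡ 10 (mod 19), so λ ≡ 18.
  x = λ² - 2 - 4 = 324 - 6 ≡ 14; y = λ·(2 - 14) - 7 ≡ 5. → (14, 5)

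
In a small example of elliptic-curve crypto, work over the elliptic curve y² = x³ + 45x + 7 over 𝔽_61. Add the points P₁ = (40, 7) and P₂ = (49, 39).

(40, 7) + (49, 39). λ = (39 - 7)/(49 - 40) ≡ 32/9 mod 61. 9⁻¹ ≡ 34 (mod 61), so λ ≡ 51.
  x = λ² - 40 - 49 = 2601 - 89 ≡ 11; y = λ·(40 - 11) - 7 ≡ 8. → (11, 8)

(11, 8)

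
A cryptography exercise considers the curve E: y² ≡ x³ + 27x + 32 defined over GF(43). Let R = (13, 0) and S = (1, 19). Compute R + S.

(13, 0) + (1, 19). λ = (19 - 0)/(1 - 13) ≡ 19/31 mod 43. 31⁻¹ ≡ 25 (mod 43), so λ ≡ 2.
  x = λ² - 13 - 1 = 4 - 14 ≡ 33; y = λ·(13 - 33) - 0 ≡ 3. → (33, 3)

(33, 3)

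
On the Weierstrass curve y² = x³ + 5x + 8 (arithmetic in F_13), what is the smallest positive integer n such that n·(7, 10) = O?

12

2P: tangent at (7, 10): λ = (3·7² + 5)/(2·10) ≡ 9/7. 7⁻¹ ≡ 2 (mod 13), so λ ≡ 9·2 ≡ 5.
  x = λ² - 7 - 7 = 25 - 14 ≡ 11; y = λ·(7 - 11) - 10 ≡ 9. → (11, 9)
3P: (11, 9) + (7, 10). λ = (10 - 9)/(7 - 11) ≡ 1/9 mod 13. 9⁻¹ ≡ 3 (mod 13), so λ ≡ 3.
  x = λ² - 11 - 7 = 9 - 18 ≡ 4; y = λ·(11 - 4) - 9 ≡ 12. → (4, 12)
4P: (4, 12) + (7, 10). λ = (10 - 12)/(7 - 4) ≡ 11/3 mod 13. 3⁻¹ ≡ 9 (mod 13) since 3·9 = 27 ≡ 1, so λ ≡ 8.
  x = λ² - 4 - 7 = 64 - 11 ≡ 1; y = λ·(4 - 1) - 12 ≡ 12. → (1, 12)
5P: (1, 12) + (7, 10). λ = (10 - 12)/(7 - 1) ≡ 11/6 mod 13. 6⁻¹ ≡ 11 (mod 13), so λ ≡ 4.
  x = λ² - 1 - 7 = 16 - 8 ≡ 8; y = λ·(1 - 8) - 12 ≡ 12. → (8, 12)
6P: (8, 12) + (7, 10). λ = (10 - 12)/(7 - 8) ≡ 11/12 mod 13. 12⁻¹ ≡ 12 (mod 13) since 12·12 = 144 ≡ 1, so λ ≡ 2.
  x = λ² - 8 - 7 = 4 - 15 ≡ 2; y = λ·(8 - 2) - 12 ≡ 0. → (2, 0)
7P: (2, 0) + (7, 10). λ = (10 - 0)/(7 - 2) ≡ 10/5 mod 13. 5⁻¹ ≡ 8 (mod 13), so λ ≡ 2.
  x = λ² - 2 - 7 = 4 - 9 ≡ 8; y = λ·(2 - 8) - 0 ≡ 1. → (8, 1)
8P: (8, 1) + (7, 10). λ = (10 - 1)/(7 - 8) ≡ 9/12 mod 13. 12⁻¹ ≡ 12 (mod 13), so λ ≡ 4.
  x = λ² - 8 - 7 = 16 - 15 ≡ 1; y = λ·(8 - 1) - 1 ≡ 1. → (1, 1)
9P: (1, 1) + (7, 10). λ = (10 - 1)/(7 - 1) ≡ 9/6 mod 13. 6⁻¹ ≡ 11 (mod 13), so λ ≡ 8.
  x = λ² - 1 - 7 = 64 - 8 ≡ 4; y = λ·(1 - 4) - 1 ≡ 1. → (4, 1)
10P: (4, 1) + (7, 10). λ = (10 - 1)/(7 - 4) ≡ 9/3 mod 13. 3⁻¹ ≡ 9 (mod 13), so λ ≡ 3.
  x = λ² - 4 - 7 = 9 - 11 ≡ 11; y = λ·(4 - 11) - 1 ≡ 4. → (11, 4)
11P: (11, 4) + (7, 10). λ = (10 - 4)/(7 - 11) ≡ 6/9 mod 13. 9⁻¹ ≡ 3 (mod 13) since 9·3 = 27 ≡ 1, so λ ≡ 5.
  x = λ² - 11 - 7 = 25 - 18 ≡ 7; y = λ·(11 - 7) - 4 ≡ 3. → (7, 3)
12P: (7, 3) + (7, 10): same x and y₁ ≡ -y₂, so the sum is O.
12P = O, so the order is 12.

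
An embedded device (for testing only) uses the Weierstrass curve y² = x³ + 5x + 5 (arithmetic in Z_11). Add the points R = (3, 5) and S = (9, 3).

(4, 10)

(3, 5) + (9, 3). λ = (3 - 5)/(9 - 3) ≡ 9/6 mod 11. 6⁻¹ ≡ 2 (mod 11) since 6·2 = 12 ≡ 1, so λ ≡ 7.
  x = λ² - 3 - 9 = 49 - 12 ≡ 4; y = λ·(3 - 4) - 5 ≡ 10. → (4, 10)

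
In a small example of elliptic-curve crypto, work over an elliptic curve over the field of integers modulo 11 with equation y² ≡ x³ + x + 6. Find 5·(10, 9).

(7, 9)

Write P = (10, 9).
Double-and-add on 5 = (101)₂. Start with P = (10, 9) for the leading 1-bit.
double: tangent at (10, 9): λ = (3·10² + 1)/(2·9) ≡ 4/7. 7⁻¹ ≡ 8 (mod 11), so λ ≡ 4·8 ≡ 10.
  x = λ² - 10 - 10 = 100 - 20 ≡ 3; y = λ·(10 - 3) - 9 ≡ 6. → (3, 6)
double: tangent at (3, 6): λ = (3·3² + 1)/(2·6) ≡ 6/1. 1⁻¹ ≡ 1 (mod 11) since 1·1 = 1 ≡ 1, so λ ≡ 6·1 ≡ 6.
  x = λ² - 3 - 3 = 36 - 6 ≡ 8; y = λ·(3 - 8) - 6 ≡ 8. → (8, 8)
add P: (8, 8) + (10, 9). λ = (9 - 8)/(10 - 8) ≡ 1/2 mod 11. 2⁻¹ ≡ 6 (mod 11), so λ ≡ 6.
  x = λ² - 8 - 10 = 36 - 18 ≡ 7; y = λ·(8 - 7) - 8 ≡ 9. → (7, 9)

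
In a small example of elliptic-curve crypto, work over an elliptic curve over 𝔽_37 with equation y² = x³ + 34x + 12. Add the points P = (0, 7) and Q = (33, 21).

(7, 36)

(0, 7) + (33, 21). λ = (21 - 7)/(33 - 0) ≡ 14/33 mod 37. 33⁻¹ ≡ 9 (mod 37), so λ ≡ 15.
  x = λ² - 0 - 33 = 225 - 33 ≡ 7; y = λ·(0 - 7) - 7 ≡ 36. → (7, 36)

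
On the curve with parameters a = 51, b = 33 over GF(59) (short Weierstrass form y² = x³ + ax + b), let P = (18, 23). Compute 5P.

(36, 26)

Double-and-add on 5 = (101)₂. Start with P = (18, 23) for the leading 1-bit.
double: tangent at (18, 23): λ = (3·18² + 51)/(2·23) ≡ 20/46. 46⁻¹ ≡ 9 (mod 59), so λ ≡ 20·9 ≡ 3.
  x = λ² - 18 - 18 = 9 - 36 ≡ 32; y = λ·(18 - 32) - 23 ≡ 53. → (32, 53)
double: tangent at (32, 53): λ = (3·32² + 51)/(2·53) ≡ 55/47. 47⁻¹ ≡ 54 (mod 59), so λ ≡ 55·54 ≡ 20.
  x = λ² - 32 - 32 = 400 - 64 ≡ 41; y = λ·(32 - 41) - 53 ≡ 3. → (41, 3)
add P: (41, 3) + (18, 23). λ = (23 - 3)/(18 - 41) ≡ 20/36 mod 59. 36⁻¹ ≡ 41 (mod 59) since 36·41 = 1476 ≡ 1, so λ ≡ 53.
  x = λ² - 41 - 18 = 2809 - 59 ≡ 36; y = λ·(41 - 36) - 3 ≡ 26. → (36, 26)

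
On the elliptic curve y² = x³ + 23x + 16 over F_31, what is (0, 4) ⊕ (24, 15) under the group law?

(0, 4) + (24, 15). λ = (15 - 4)/(24 - 0) ≡ 11/24 mod 31. 24⁻¹ ≡ 22 (mod 31), so λ ≡ 25.
  x = λ² - 0 - 24 = 625 - 24 ≡ 12; y = λ·(0 - 12) - 4 ≡ 6. → (12, 6)

(12, 6)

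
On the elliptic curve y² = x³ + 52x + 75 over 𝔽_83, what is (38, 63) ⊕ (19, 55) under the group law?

(74, 66)

(38, 63) + (19, 55). λ = (55 - 63)/(19 - 38) ≡ 75/64 mod 83. 64⁻¹ ≡ 48 (mod 83), so λ ≡ 31.
  x = λ² - 38 - 19 = 961 - 57 ≡ 74; y = λ·(38 - 74) - 63 ≡ 66. → (74, 66)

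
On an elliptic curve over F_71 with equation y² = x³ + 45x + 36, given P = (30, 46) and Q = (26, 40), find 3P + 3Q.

First 3P:
Repeated addition: build up to 3P.
2P: tangent at (30, 46): λ = (3·30² + 45)/(2·46) ≡ 47/21. 21⁻¹ ≡ 44 (mod 71) since 21·44 = 924 ≡ 1, so λ ≡ 47·44 ≡ 9.
  x = λ² - 30 - 30 = 81 - 60 ≡ 21; y = λ·(30 - 21) - 46 ≡ 35. → (21, 35)
3P: (21, 35) + (30, 46). λ = (46 - 35)/(30 - 21) ≡ 11/9 mod 71. 9⁻¹ ≡ 8 (mod 71), so λ ≡ 17.
  x = λ² - 21 - 30 = 289 - 51 ≡ 25; y = λ·(21 - 25) - 35 ≡ 39. → (25, 39)
3P = (25, 39).
Next 3Q:
Repeated addition: build up to 3Q.
2Q: tangent at (26, 40): λ = (3·26² + 45)/(2·40) ≡ 14/9. 9⁻¹ ≡ 8 (mod 71) since 9·8 = 72 ≡ 1, so λ ≡ 14·8 ≡ 41.
  x = λ² - 26 - 26 = 1681 - 52 ≡ 67; y = λ·(26 - 67) - 40 ≡ 54. → (67, 54)
3Q: (67, 54) + (26, 40). λ = (40 - 54)/(26 - 67) ≡ 57/30 mod 71. 30⁻¹ ≡ 45 (mod 71), so λ ≡ 9.
  x = λ² - 67 - 26 = 81 - 93 ≡ 59; y = λ·(67 - 59) - 54 ≡ 18. → (59, 18)
3Q = (59, 18).
Finally 3P + 3Q:
(25, 39) + (59, 18). λ = (18 - 39)/(59 - 25) ≡ 50/34 mod 71. 34⁻¹ ≡ 23 (mod 71), so λ ≡ 14.
  x = λ² - 25 - 59 = 196 - 84 ≡ 41; y = λ·(25 - 41) - 39 ≡ 21. → (41, 21)

(41, 21)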